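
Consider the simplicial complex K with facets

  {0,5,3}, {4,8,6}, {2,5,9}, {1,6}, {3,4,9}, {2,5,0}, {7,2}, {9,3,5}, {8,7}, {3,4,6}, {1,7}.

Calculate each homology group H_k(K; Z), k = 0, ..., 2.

H_0 ≅ Z,  H_1 ≅ Z^2,  H_2 = 0.

Take the total order 0 < 1 < 2 < 3 < 4 < 5 < 6 < 7 < 8 < 9 on the vertex set. Then K (dimension 2) consists of the simplices:

  0-simplices (10): [0], [1], [2], [3], [4], [5], [6], [7], [8], [9]
  1-simplices (18): [0,2], [0,3], [0,5], [1,6], [1,7], [2,5], [2,7], [2,9], [3,4], [3,5], [3,6], [3,9], [4,6], [4,8], [4,9], [5,9], [6,8], [7,8]
  2-simplices (7): [0,2,5], [0,3,5], [2,5,9], [3,4,6], [3,4,9], [3,5,9], [4,6,8]

giving chain groups C_0 ≅ Z^10, C_1 ≅ Z^18, C_2 ≅ Z^7.

Boundary ∂_1: C_1 → C_0 sends each edge [p,q] (with p < q) to q − p. For instance
  ∂[4,9] = [9] − [4].
As a 10×18 matrix over Z this has rank 9, with invariant factors (1,1,1,1,1,1,1,1,1).

The boundary map ∂_2: C_2 → C_1 acts by ∂[p,q,r] = [q,r] − [p,r] + [p,q]. For instance
  ∂[4,6,8] = [6,8] − [4,8] + [4,6],
  ∂[3,4,9] = [4,9] − [3,9] + [3,4].
The 18×7 boundary matrix has rank 7 and Smith normal form diag(1,1,1,1,1,1,1).

Computing H_k = (kernel of ∂_k) / (image of ∂_{k+1}):

  H_0: rank C_0 − rank ∂_1 = 10 − 9 = 1, and the invariant factors of ∂_1 are all 1, so H_0 = Z.
  H_1: rank ker ∂_1 − rank ∂_2 = (18 − 9) − 7 = 2, and the invariant factors of ∂_2 are all 1, so H_1 = Z^2.
  H_2: rank ker ∂_2 − rank ∂_3 = (7 − 7) − 0 = 0, and there is no ∂_3, so H_2 = 0.

As a check, the Euler characteristic is 10 − 18 + 7 = -1, which agrees with 1 − 2 + 0 = -1.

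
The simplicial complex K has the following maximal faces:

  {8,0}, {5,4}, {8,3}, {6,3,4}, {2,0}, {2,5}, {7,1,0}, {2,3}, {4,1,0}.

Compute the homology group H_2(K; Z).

H_2 = 0.

We work with the vertex ordering 0 < 1 < 2 < 3 < 4 < 5 < 6 < 7 < 8. The simplices of K, each written with vertices in increasing order, are:

  0-simplices (9): [0], [1], [2], [3], [4], [5], [6], [7], [8]
  1-simplices (14): [0,1], [0,2], [0,4], [0,7], [0,8], [1,4], [1,7], [2,3], [2,5], [3,4], [3,6], [3,8], [4,5], [4,6]
  2-simplices (3): [0,1,4], [0,1,7], [3,4,6]

Hence C_0 ≅ Z^9, C_1 ≅ Z^14, C_2 ≅ Z^3.

Boundary ∂_1: C_1 → C_0 is given by ∂[p,q] = [q] − [p]. For instance
  ∂[2,5] = [5] − [2].
This gives a 9×14 integer matrix of rank 8; reducing to Smith normal form yields diagonal entries (1,1,1,1,1,1,1,1).

Boundary ∂_2: C_2 → C_1 acts by ∂[p,q,r] = [q,r] − [p,r] + [p,q]. For instance
  ∂[0,1,7] = [1,7] − [0,7] + [0,1],
  ∂[3,4,6] = [4,6] − [3,6] + [3,4].
As a 14×3 matrix over Z this has rank 3, with invariant factors (1,1,1).

From H_k ≅ ker(∂_k) / im(∂_{k+1}) we obtain:

  H_2: rank ker ∂_2 − rank ∂_3 = (3 − 3) − 0 = 0, and there is no ∂_3, so H_2 ≅ 0.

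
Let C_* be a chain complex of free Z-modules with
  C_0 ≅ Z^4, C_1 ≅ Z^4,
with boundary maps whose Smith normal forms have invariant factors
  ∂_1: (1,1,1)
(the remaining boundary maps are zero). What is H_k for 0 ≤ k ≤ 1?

H_0 = Z,  H_1 = Z.

H_0: b_0 = 4 − 0 − 3 = 1; torsion from ∂_1 factors > 1: none. So H_0 = Z.
H_1: b_1 = 4 − 3 − 0 = 1; torsion from ∂_2 factors > 1: none. So H_1 = Z.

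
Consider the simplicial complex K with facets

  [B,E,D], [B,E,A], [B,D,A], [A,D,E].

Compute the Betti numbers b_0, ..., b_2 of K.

Take the total order A < B < D < E on the vertex set. Then K (dimension 2) consists of the simplices:

  0-simplices (4): A, B, D, E
  1-simplices (6): AB, AD, AE, BD, BE, DE
  2-simplices (4): ABD, ABE, ADE, BDE

giving chain groups C_0 ≅ Z^4, C_1 ≅ Z^6, C_2 ≅ Z^4.

∂_1: C_1 → C_0 maps an edge to its endpoints' difference, ∂[p,q] = q − p. For instance
  ∂BE = E − B.
The 4×6 boundary matrix has rank 3 and Smith normal form diag(1,1,1).

∂_2: C_2 → C_1 maps a triangle to the signed sum of its edges. For instance
  ∂ABE = BE − AE + AB,
  ∂ABD = BD − AD + AB.
The resulting 6×4 matrix has rank 3, and its Smith normal form has invariant factors (1,1,1).

Now H_k = ker ∂_k / im ∂_{k+1}, so:

  H_0: rank C_0 − rank ∂_1 = 4 − 3 = 1, and the invariant factors of ∂_1 are all 1, so H_0 ≅ Z.
  H_1: rank ker ∂_1 − rank ∂_2 = (6 − 3) − 3 = 0, and the invariant factors of ∂_2 are all 1, so H_1 ≅ 0.
  H_2: rank ker ∂_2 − rank ∂_3 = (4 − 3) − 0 = 1, and there is no ∂_3, so H_2 ≅ Z.

Hence the Betti numbers are b_0 = 1, b_1 = 0, b_2 = 1.

b_0 = 1, b_1 = 0, b_2 = 1.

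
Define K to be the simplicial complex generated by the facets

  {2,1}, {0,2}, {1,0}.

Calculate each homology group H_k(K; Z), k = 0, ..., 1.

Order the vertices as 0 < 1 < 2. Listing each simplex with vertices in this order, K has dimension 1 with simplices:

  0-simplices (3): [0], [1], [2]
  1-simplices (3): [0,1], [0,2], [1,2]

Hence C_0 ≅ Z^3, C_1 ≅ Z^3.

The boundary map ∂_1: C_1 → C_0 is given by ∂[p,q] = [q] − [p]. For instance
  ∂[1,2] = [2] − [1].
The resulting 3×3 matrix has rank 2, and its Smith normal form has invariant factors (1,1).

Now H_k = ker ∂_k / im ∂_{k+1}, so:

  H_0: rank C_0 − rank ∂_1 = 3 − 2 = 1, and the invariant factors of ∂_1 are all 1, so H_0 ≅ Z.
  H_1: rank ker ∂_1 − rank ∂_2 = (3 − 2) − 0 = 1, and there is no ∂_2, so H_1 ≅ Z.

(K is a triangulation of the circle S^1.)

H_0 ≅ Z,  H_1 ≅ Z.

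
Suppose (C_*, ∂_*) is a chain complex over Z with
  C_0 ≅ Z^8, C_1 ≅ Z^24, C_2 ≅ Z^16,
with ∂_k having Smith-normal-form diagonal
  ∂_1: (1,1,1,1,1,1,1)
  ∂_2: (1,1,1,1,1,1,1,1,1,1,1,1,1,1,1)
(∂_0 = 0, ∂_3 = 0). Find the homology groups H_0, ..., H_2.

H_0 ≅ Z,  H_1 ≅ Z^2,  H_2 ≅ Z.

H_0: b_0 = 8 − 0 − 7 = 1; torsion from ∂_1 factors > 1: none. So H_0 ≅ Z.
H_1: b_1 = 24 − 7 − 15 = 2; torsion from ∂_2 factors > 1: none. So H_1 ≅ Z^2.
H_2: b_2 = 16 − 15 − 0 = 1; torsion from ∂_3 factors > 1: none. So H_2 ≅ Z.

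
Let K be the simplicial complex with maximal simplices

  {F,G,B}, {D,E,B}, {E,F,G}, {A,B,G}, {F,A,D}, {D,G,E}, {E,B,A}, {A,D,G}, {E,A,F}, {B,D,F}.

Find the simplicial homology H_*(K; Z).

H_0 ≅ Z,  H_1 ≅ Z/2,  H_2 = 0.

Fix the vertex order A < B < D < E < F < G and write every simplex with vertices in increasing order. Then dim K = 2 and the simplices of K are:

  0-simplices (6): A, B, D, E, F, G
  1-simplices (15): AB, AD, AE, AF, AG, BD, BE, BF, BG, DE, DF, DG, EF, EG, FG
  2-simplices (10): ABE, ABG, ADF, ADG, AEF, BDE, BDF, BFG, DEG, EFG

so the chain groups are C_0 ≅ Z^6, C_1 ≅ Z^15, C_2 ≅ Z^10.

∂_1: C_1 → C_0 sends each edge [p,q] (with p < q) to q − p.
This gives a 6×15 integer matrix of rank 5; reducing to Smith normal form yields diagonal entries (1,1,1,1,1).

∂_2: C_2 → C_1 sends each 2-simplex [p,q,r] to [q,r] − [p,r] + [p,q]. For instance
  ∂EFG = FG − EG + EF,
  ∂ADF = DF − AF + AD.
As a 15×10 matrix over Z this has rank 10, with invariant factors (1,1,1,1,1,1,1,1,1,2).

Now H_k = ker ∂_k / im ∂_{k+1}, so:

  H_0: rank C_0 − rank ∂_1 = 6 − 5 = 1, and the invariant factors of ∂_1 are all 1, so H_0 ≅ Z.
  H_1: rank ker ∂_1 − rank ∂_2 = (15 − 5) − 10 = 0, and ∂_2 has invariant factor 2 > 1, so H_1 ≅ Z/2.
  H_2: rank ker ∂_2 − rank ∂_3 = (10 − 10) − 0 = 0, and there is no ∂_3, so H_2 ≅ 0.

As a check, the Euler characteristic is 6 − 15 + 10 = 1, which agrees with 1 − 0 + 0 = 1.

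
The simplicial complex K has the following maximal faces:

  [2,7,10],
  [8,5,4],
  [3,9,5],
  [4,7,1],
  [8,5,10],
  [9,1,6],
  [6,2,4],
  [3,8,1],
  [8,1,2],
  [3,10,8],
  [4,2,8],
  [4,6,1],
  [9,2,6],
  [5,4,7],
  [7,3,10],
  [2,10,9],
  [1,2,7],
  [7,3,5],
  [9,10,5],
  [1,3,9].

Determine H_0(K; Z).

H_0 = Z.

K has 10 vertices, 30 edges, 20 triangles.
rank ∂_0 = 0, rank ∂_1 = 9 ⇒ b_0 = 10 − 0 − 9 = 1; all invariant factors of ∂_1 are 1 so no torsion. So H_0 = Z.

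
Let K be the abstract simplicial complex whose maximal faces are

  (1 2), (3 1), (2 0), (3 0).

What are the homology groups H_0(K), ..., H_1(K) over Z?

H_0 ≅ Z,  H_1 ≅ Z.

Fix the vertex order 0 < 1 < 2 < 3 and write every simplex with vertices in increasing order. Then dim K = 1 and the simplices of K are:

  0-simplices (4): [0], [1], [2], [3]
  1-simplices (4): [0,2], [0,3], [1,2], [1,3]

so the chain groups are C_0 ≅ Z^4, C_1 ≅ Z^4.

∂_1: C_1 → C_0 is given by ∂[p,q] = [q] − [p].
The resulting 4×4 matrix has rank 3, and its Smith normal form has invariant factors (1,1,1).

Reading off H_k = ker ∂_k / im ∂_{k+1}:

  H_0: rank C_0 − rank ∂_1 = 4 − 3 = 1, and the invariant factors of ∂_1 are all 1, so H_0 ≅ Z.
  H_1: rank ker ∂_1 − rank ∂_2 = (4 − 3) − 0 = 1, and there is no ∂_2, so H_1 ≅ Z.

As a check, the Euler characteristic is 4 − 4 = 0, which agrees with 1 − 1 = 0.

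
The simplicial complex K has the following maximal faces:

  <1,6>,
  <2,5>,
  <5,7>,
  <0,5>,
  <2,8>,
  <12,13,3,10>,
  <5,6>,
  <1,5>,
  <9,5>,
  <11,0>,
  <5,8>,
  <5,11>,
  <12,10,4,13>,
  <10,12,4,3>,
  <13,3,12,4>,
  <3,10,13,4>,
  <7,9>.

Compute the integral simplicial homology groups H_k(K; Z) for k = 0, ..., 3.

Fix the vertex order 0 < 1 < 2 < 3 < 4 < 5 < 6 < 7 < 8 < 9 < 10 < 11 < 12 < 13 and write every simplex with vertices in increasing order. Then dim K = 3 and the simplices of K are:

  0-simplices (14): [0], [1], [2], [3], [4], [5], [6], [7], [8], [9], [10], [11], [12], [13]
  1-simplices (22): (22 of them)
  2-simplices (10): [3,4,10], [3,4,12], [3,4,13], [3,10,12], [3,10,13], [3,12,13], [4,10,12], [4,10,13], [4,12,13], [10,12,13]
  3-simplices (5): [3,4,10,12], [3,4,10,13], [3,4,12,13], [3,10,12,13], [4,10,12,13]

giving chain groups C_0 ≅ Z^14, C_1 ≅ Z^22, C_2 ≅ Z^10, C_3 ≅ Z^5.

∂_1: C_1 → C_0 maps an edge to its endpoints' difference, ∂[p,q] = q − p. For instance
  ∂[10,12] = [12] − [10].
The resulting 14×22 matrix has rank 12, and its Smith normal form has invariant factors (1,1,1,1,1,1,1,1,1,1,1,1).

Boundary ∂_2: C_2 → C_1 acts by ∂[p,q,r] = [q,r] − [p,r] + [p,q]. For instance
  ∂[3,10,13] = [10,13] − [3,13] + [3,10],
  ∂[3,4,12] = [4,12] − [3,12] + [3,4].
As a 22×10 matrix over Z this has rank 6, with invariant factors (1,1,1,1,1,1).

The boundary map ∂_3: C_3 → C_2 sends each 3-simplex σ to the alternating sum Σ_i (−1)^i (σ with its i-th vertex removed). For instance
  ∂[3,4,12,13] = [4,12,13] − [3,12,13] + [3,4,13] − [3,4,12],
  ∂[3,4,10,13] = [4,10,13] − [3,10,13] + [3,4,13] − [3,4,10].
As a 10×5 matrix over Z this has rank 4, with invariant factors (1,1,1,1).

From H_k ≅ ker(∂_k) / im(∂_{k+1}) we obtain:

  H_0: rank C_0 − rank ∂_1 = 14 − 12 = 2, and the invariant factors of ∂_1 are all 1, so H_0 ≅ Z^2.
  H_1: rank ker ∂_1 − rank ∂_2 = (22 − 12) − 6 = 4, and the invariant factors of ∂_2 are all 1, so H_1 ≅ Z^4.
  H_2: rank ker ∂_2 − rank ∂_3 = (10 − 6) − 4 = 0, and the invariant factors of ∂_3 are all 1, so H_2 ≅ 0.
  H_3: rank ker ∂_3 − rank ∂_4 = (5 − 4) − 0 = 1, and there is no ∂_4, so H_3 ≅ Z.

H_0 ≅ Z^2,  H_1 ≅ Z^4,  H_2 = 0,  H_3 ≅ Z.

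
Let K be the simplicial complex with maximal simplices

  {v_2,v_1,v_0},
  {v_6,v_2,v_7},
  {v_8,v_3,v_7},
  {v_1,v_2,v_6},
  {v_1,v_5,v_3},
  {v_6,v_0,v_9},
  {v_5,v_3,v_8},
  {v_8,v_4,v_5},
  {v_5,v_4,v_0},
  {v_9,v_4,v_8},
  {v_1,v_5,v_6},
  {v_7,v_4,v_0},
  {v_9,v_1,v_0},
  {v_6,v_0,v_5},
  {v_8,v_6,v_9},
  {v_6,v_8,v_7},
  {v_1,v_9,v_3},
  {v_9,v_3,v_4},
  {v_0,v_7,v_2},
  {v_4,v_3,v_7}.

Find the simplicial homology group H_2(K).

Take the total order v_0 < v_1 < v_2 < v_3 < v_4 < v_5 < v_6 < v_7 < v_8 < v_9 on the vertex set. Then K (dimension 2) consists of the simplices:

  0-simplices (10): [v_0], [v_1], [v_2], [v_3], [v_4], [v_5], [v_6], [v_7], [v_8], [v_9]
  1-simplices (30): (30 of them)
  2-simplices (20): (20 of them)

giving chain groups C_0 ≅ Z^10, C_1 ≅ Z^30, C_2 ≅ Z^20.

The boundary map ∂_1: C_1 → C_0 sends each edge [p,q] (with p < q) to q − p.
This gives a 10×30 integer matrix of rank 9; reducing to Smith normal form yields diagonal entries (1,1,1,1,1,1,1,1,1).

∂_2: C_2 → C_1 maps a triangle to the signed sum of its edges. For instance
  ∂[v_1,v_5,v_6] = [v_5,v_6] − [v_1,v_6] + [v_1,v_5],
  ∂[v_3,v_5,v_8] = [v_5,v_8] − [v_3,v_8] + [v_3,v_5].
The resulting 30×20 matrix has rank 20, and its Smith normal form has invariant factors (1,1,1,1,1,1,1,1,1,1,1,1,1,1,1,1,1,1,1,2).

Now H_k = ker ∂_k / im ∂_{k+1}, so:

  H_2: rank ker ∂_2 − rank ∂_3 = (20 − 20) − 0 = 0, and there is no ∂_3, so H_2 = 0.

H_2 = 0.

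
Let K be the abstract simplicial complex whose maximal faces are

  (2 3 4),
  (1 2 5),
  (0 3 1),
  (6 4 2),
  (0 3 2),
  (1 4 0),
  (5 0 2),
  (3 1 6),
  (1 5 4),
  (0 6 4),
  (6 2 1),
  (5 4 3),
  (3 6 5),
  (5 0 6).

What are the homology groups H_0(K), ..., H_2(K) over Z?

H_0 ≅ Z,  H_1 ≅ Z^2,  H_2 ≅ Z.

Take the total order 0 < 1 < 2 < 3 < 4 < 5 < 6 on the vertex set. Then K (dimension 2) consists of the simplices:

  0-simplices (7): [0], [1], [2], [3], [4], [5], [6]
  1-simplices (21): [0,1], [0,2], [0,3], [0,4], [0,5], [0,6], [1,2], [1,3], [1,4], [1,5], [1,6], [2,3], [2,4], [2,5], [2,6], [3,4], [3,5], [3,6], [4,5], [4,6], [5,6]
  2-simplices (14): [0,1,3], [0,1,4], [0,2,3], [0,2,5], [0,4,6], [0,5,6], [1,2,5], [1,2,6], [1,3,6], [1,4,5], [2,3,4], [2,4,6], [3,4,5], [3,5,6]

so the chain groups are C_0 ≅ Z^7, C_1 ≅ Z^21, C_2 ≅ Z^14.

∂_1: C_1 → C_0 is given by ∂[p,q] = [q] − [p]. For instance
  ∂[0,3] = [3] − [0].
The resulting 7×21 matrix has rank 6, and its Smith normal form has invariant factors (1,1,1,1,1,1).

The boundary map ∂_2: C_2 → C_1 maps a triangle to the signed sum of its edges. For instance
  ∂[2,4,6] = [4,6] − [2,6] + [2,4],
  ∂[0,1,4] = [1,4] − [0,4] + [0,1].
As a 21×14 matrix over Z this has rank 13, with invariant factors (1,1,1,1,1,1,1,1,1,1,1,1,1).

Now H_k = ker ∂_k / im ∂_{k+1}, so:

  H_0: rank C_0 − rank ∂_1 = 7 − 6 = 1, and the invariant factors of ∂_1 are all 1, so H_0 = Z.
  H_1: rank ker ∂_1 − rank ∂_2 = (21 − 6) − 13 = 2, and the invariant factors of ∂_2 are all 1, so H_1 = Z^2.
  H_2: rank ker ∂_2 − rank ∂_3 = (14 − 13) − 0 = 1, and there is no ∂_3, so H_2 = Z.

(K is a triangulation of the torus T^2.)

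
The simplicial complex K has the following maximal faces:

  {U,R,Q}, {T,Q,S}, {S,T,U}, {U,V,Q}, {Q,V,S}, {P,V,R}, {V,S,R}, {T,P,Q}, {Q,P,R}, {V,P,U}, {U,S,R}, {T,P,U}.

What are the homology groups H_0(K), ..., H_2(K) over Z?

H_0 = Z,  H_1 = Z/2,  H_2 = 0.

Order the vertices as P < Q < R < S < T < U < V. Listing each simplex with vertices in this order, K has dimension 2 with simplices:

  0-simplices (7): P, Q, R, S, T, U, V
  1-simplices (18): PQ, PR, PT, PU, PV, QR, QS, QT, QU, QV, RS, RU, RV, ST, SU, SV, TU, UV
  2-simplices (12): PQR, PQT, PRV, PTU, PUV, QRU, QST, QSV, QUV, RSU, RSV, STU

giving chain groups C_0 ≅ Z^7, C_1 ≅ Z^18, C_2 ≅ Z^12.

∂_1: C_1 → C_0 sends each edge [p,q] (with p < q) to q − p. For instance
  ∂QR = R − Q.
The 7×18 boundary matrix has rank 6 and Smith normal form diag(1,1,1,1,1,1).

The boundary map ∂_2: C_2 → C_1 maps a triangle to the signed sum of its edges. For instance
  ∂QSV = SV − QV + QS,
  ∂PUV = UV − PV + PU.
The 18×12 boundary matrix has rank 12 and Smith normal form diag(1,1,1,1,1,1,1,1,1,1,1,2).

From H_k ≅ ker(∂_k) / im(∂_{k+1}) we obtain:

  H_0: rank C_0 − rank ∂_1 = 7 − 6 = 1, and the invariant factors of ∂_1 are all 1, so H_0 = Z.
  H_1: rank ker ∂_1 − rank ∂_2 = (18 − 6) − 12 = 0, and ∂_2 has invariant factor 2 > 1, so H_1 = Z/2.
  H_2: rank ker ∂_2 − rank ∂_3 = (12 − 12) − 0 = 0, and there is no ∂_3, so H_2 = 0.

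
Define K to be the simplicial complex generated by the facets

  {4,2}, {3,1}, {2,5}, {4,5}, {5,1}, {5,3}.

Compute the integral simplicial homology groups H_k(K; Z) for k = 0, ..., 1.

H_0 ≅ Z,  H_1 ≅ Z^2.

Fix the vertex order 1 < 2 < 3 < 4 < 5 and write every simplex with vertices in increasing order. Then dim K = 1 and the simplices of K are:

  0-simplices (5): [1], [2], [3], [4], [5]
  1-simplices (6): [1,3], [1,5], [2,4], [2,5], [3,5], [4,5]

giving chain groups C_0 ≅ Z^5, C_1 ≅ Z^6.

The boundary map ∂_1: C_1 → C_0 sends each edge [p,q] (with p < q) to q − p. For instance
  ∂[2,4] = [4] − [2].
The 5×6 boundary matrix has rank 4 and Smith normal form diag(1,1,1,1).

Now H_k = ker ∂_k / im ∂_{k+1}, so:

  H_0: rank C_0 − rank ∂_1 = 5 − 4 = 1, and the invariant factors of ∂_1 are all 1, so H_0 ≅ Z.
  H_1: rank ker ∂_1 − rank ∂_2 = (6 − 4) − 0 = 2, and there is no ∂_2, so H_1 ≅ Z^2.

(K is a triangulation of a wedge of 2 circles.)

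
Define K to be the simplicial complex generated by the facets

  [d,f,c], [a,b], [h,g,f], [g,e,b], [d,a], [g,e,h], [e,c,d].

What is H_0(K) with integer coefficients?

H_0 = Z.

Take the total order a < b < c < d < e < f < g < h on the vertex set. Then K (dimension 2) consists of the simplices:

  0-simplices (8): a, b, c, d, e, f, g, h
  1-simplices (14): ab, ad, be, bg, cd, ce, cf, de, df, eg, eh, fg, fh, gh
  2-simplices (5): beg, cde, cdf, egh, fgh

so the chain groups are C_0 ≅ Z^8, C_1 ≅ Z^14, C_2 ≅ Z^5.

The boundary map ∂_1: C_1 → C_0 maps an edge to its endpoints' difference, ∂[p,q] = q − p. For instance
  ∂ab = b − a.
The 8×14 boundary matrix has rank 7 and Smith normal form diag(1,1,1,1,1,1,1).

Boundary ∂_2: C_2 → C_1 acts by ∂[p,q,r] = [q,r] − [p,r] + [p,q]. For instance
  ∂cdf = df − cf + cd,
  ∂cde = de − ce + cd.
The resulting 14×5 matrix has rank 5, and its Smith normal form has invariant factors (1,1,1,1,1).

Computing H_k = (kernel of ∂_k) / (image of ∂_{k+1}):

  H_0: rank C_0 − rank ∂_1 = 8 − 7 = 1, and the invariant factors of ∂_1 are all 1, so H_0 ≅ Z.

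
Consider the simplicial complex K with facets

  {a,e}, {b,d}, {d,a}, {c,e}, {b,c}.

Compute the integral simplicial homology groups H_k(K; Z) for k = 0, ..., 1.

Fix the vertex order a < b < c < d < e and write every simplex with vertices in increasing order. Then dim K = 1 and the simplices of K are:

  0-simplices (5): a, b, c, d, e
  1-simplices (5): ad, ae, bc, bd, ce

so the chain groups are C_0 ≅ Z^5, C_1 ≅ Z^5.

The boundary map ∂_1: C_1 → C_0 maps an edge to its endpoints' difference, ∂[p,q] = q − p.
The 5×5 boundary matrix has rank 4 and Smith normal form diag(1,1,1,1).

From H_k ≅ ker(∂_k) / im(∂_{k+1}) we obtain:

  H_0: rank C_0 − rank ∂_1 = 5 − 4 = 1, and the invariant factors of ∂_1 are all 1, so H_0 = Z.
  H_1: rank ker ∂_1 − rank ∂_2 = (5 − 4) − 0 = 1, and there is no ∂_2, so H_1 = Z.

As a check, the Euler characteristic is 5 − 5 = 0, which agrees with 1 − 1 = 0.

H_0 ≅ Z,  H_1 ≅ Z.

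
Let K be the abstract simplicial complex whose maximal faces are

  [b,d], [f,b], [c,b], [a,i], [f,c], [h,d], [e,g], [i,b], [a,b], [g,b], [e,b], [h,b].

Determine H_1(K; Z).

Take the total order a < b < c < d < e < f < g < h < i on the vertex set. Then K (dimension 1) consists of the simplices:

  0-simplices (9): a, b, c, d, e, f, g, h, i
  1-simplices (12): ab, ai, bc, bd, be, bf, bg, bh, bi, cf, dh, eg

Hence C_0 ≅ Z^9, C_1 ≅ Z^12.

The boundary map ∂_1: C_1 → C_0 is given by ∂[p,q] = [q] − [p]. For instance
  ∂cf = f − c.
This gives a 9×12 integer matrix of rank 8; reducing to Smith normal form yields diagonal entries (1,1,1,1,1,1,1,1).

Computing H_k = (kernel of ∂_k) / (image of ∂_{k+1}):

  H_1: rank ker ∂_1 − rank ∂_2 = (12 − 8) − 0 = 4, and there is no ∂_2, so H_1 = Z^4.

H_1 ≅ Z^4.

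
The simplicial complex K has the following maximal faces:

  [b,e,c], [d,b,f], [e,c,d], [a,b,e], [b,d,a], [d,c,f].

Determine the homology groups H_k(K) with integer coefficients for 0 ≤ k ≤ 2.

H_0 = Z,  H_1 = Z,  H_2 = 0.

Order the vertices as a < b < c < d < e < f. Listing each simplex with vertices in this order, K has dimension 2 with simplices:

  0-simplices (6): a, b, c, d, e, f
  1-simplices (12): ab, ad, ae, bc, bd, be, bf, cd, ce, cf, de, df
  2-simplices (6): abd, abe, bce, bdf, cde, cdf

giving chain groups C_0 ≅ Z^6, C_1 ≅ Z^12, C_2 ≅ Z^6.

∂_1: C_1 → C_0 is given by ∂[p,q] = [q] − [p].
As a 6×12 matrix over Z this has rank 5, with invariant factors (1,1,1,1,1).

Boundary ∂_2: C_2 → C_1 sends each 2-simplex [p,q,r] to [q,r] − [p,r] + [p,q]. For instance
  ∂cdf = df − cf + cd,
  ∂cde = de − ce + cd.
As a 12×6 matrix over Z this has rank 6, with invariant factors (1,1,1,1,1,1).

Reading off H_k = ker ∂_k / im ∂_{k+1}:

  H_0: rank C_0 − rank ∂_1 = 6 − 5 = 1, and the invariant factors of ∂_1 are all 1, so H_0 = Z.
  H_1: rank ker ∂_1 − rank ∂_2 = (12 − 5) − 6 = 1, and the invariant factors of ∂_2 are all 1, so H_1 = Z.
  H_2: rank ker ∂_2 − rank ∂_3 = (6 − 6) − 0 = 0, and there is no ∂_3, so H_2 = 0.

As a check, the Euler characteristic is 6 − 12 + 6 = 0, which agrees with 1 − 1 + 0 = 0.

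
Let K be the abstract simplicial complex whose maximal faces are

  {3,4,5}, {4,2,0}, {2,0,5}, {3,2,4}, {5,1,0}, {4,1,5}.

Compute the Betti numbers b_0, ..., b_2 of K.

b_0 = 1, b_1 = 1, b_2 = 0.

K has 6 vertices, 12 edges, 6 triangles.
rank ∂_0 = 0, rank ∂_1 = 5 ⇒ b_0 = 6 − 0 − 5 = 1; all invariant factors of ∂_1 are 1 so no torsion. So H_0 = Z.
rank ∂_1 = 5, rank ∂_2 = 6 ⇒ b_1 = 12 − 5 − 6 = 1; all invariant factors of ∂_2 are 1 so no torsion. So H_1 = Z.
rank ∂_2 = 6, rank ∂_3 = 0 ⇒ b_2 = 6 − 6 − 0 = 0. So H_2 = 0.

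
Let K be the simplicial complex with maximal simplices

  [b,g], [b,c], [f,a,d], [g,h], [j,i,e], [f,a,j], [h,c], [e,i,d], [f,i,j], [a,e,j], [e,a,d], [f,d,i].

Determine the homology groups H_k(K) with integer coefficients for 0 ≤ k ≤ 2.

Take the total order a < b < c < d < e < f < g < h < i < j on the vertex set. Then K (dimension 2) consists of the simplices:

  0-simplices (10): a, b, c, d, e, f, g, h, i, j
  1-simplices (16): ad, ae, af, aj, bc, bg, ch, de, df, di, ei, ej, fi, fj, gh, ij
  2-simplices (8): ade, adf, aej, afj, dei, dfi, eij, fij

Hence C_0 ≅ Z^10, C_1 ≅ Z^16, C_2 ≅ Z^8.

∂_1: C_1 → C_0 maps an edge to its endpoints' difference, ∂[p,q] = q − p. For instance
  ∂ij = j − i.
This gives a 10×16 integer matrix of rank 8; reducing to Smith normal form yields diagonal entries (1,1,1,1,1,1,1,1).

Boundary ∂_2: C_2 → C_1 sends each 2-simplex [p,q,r] to [q,r] − [p,r] + [p,q]. For instance
  ∂afj = fj − aj + af,
  ∂ade = de − ae + ad.
This gives a 16×8 integer matrix of rank 7; reducing to Smith normal form yields diagonal entries (1,1,1,1,1,1,1).

Computing H_k = (kernel of ∂_k) / (image of ∂_{k+1}):

  H_0: rank C_0 − rank ∂_1 = 10 − 8 = 2, and the invariant factors of ∂_1 are all 1, so H_0 = Z^2.
  H_1: rank ker ∂_1 − rank ∂_2 = (16 − 8) − 7 = 1, and the invariant factors of ∂_2 are all 1, so H_1 = Z.
  H_2: rank ker ∂_2 − rank ∂_3 = (8 − 7) − 0 = 1, and there is no ∂_3, so H_2 = Z.

H_0 ≅ Z^2,  H_1 ≅ Z,  H_2 ≅ Z.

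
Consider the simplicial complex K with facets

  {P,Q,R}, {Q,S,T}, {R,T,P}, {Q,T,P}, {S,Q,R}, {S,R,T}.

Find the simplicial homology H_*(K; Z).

H_0 = Z,  H_1 = 0,  H_2 = Z.

K has 5 vertices, 9 edges, 6 triangles.
rank ∂_0 = 0, rank ∂_1 = 4 ⇒ b_0 = 5 − 0 − 4 = 1; all invariant factors of ∂_1 are 1 so no torsion. So H_0 = Z.
rank ∂_1 = 4, rank ∂_2 = 5 ⇒ b_1 = 9 − 4 − 5 = 0; all invariant factors of ∂_2 are 1 so no torsion. So H_1 = 0.
rank ∂_2 = 5, rank ∂_3 = 0 ⇒ b_2 = 6 − 5 − 0 = 1. So H_2 = Z.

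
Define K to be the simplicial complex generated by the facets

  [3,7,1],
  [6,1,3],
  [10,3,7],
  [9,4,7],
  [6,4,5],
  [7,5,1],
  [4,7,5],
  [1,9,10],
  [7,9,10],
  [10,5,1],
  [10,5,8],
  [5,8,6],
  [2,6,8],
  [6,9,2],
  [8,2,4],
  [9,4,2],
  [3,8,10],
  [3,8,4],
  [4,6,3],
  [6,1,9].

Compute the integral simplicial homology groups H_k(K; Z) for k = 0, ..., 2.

Fix the vertex order 1 < 2 < 3 < 4 < 5 < 6 < 7 < 8 < 9 < 10 and write every simplex with vertices in increasing order. Then dim K = 2 and the simplices of K are:

  0-simplices (10): [1], [2], [3], [4], [5], [6], [7], [8], [9], [10]
  1-simplices (30): (30 of them)
  2-simplices (20): (20 of them)

giving chain groups C_0 ≅ Z^10, C_1 ≅ Z^30, C_2 ≅ Z^20.

Boundary ∂_1: C_1 → C_0 maps an edge to its endpoints' difference, ∂[p,q] = q − p. For instance
  ∂[5,10] = [10] − [5].
This gives a 10×30 integer matrix of rank 9; reducing to Smith normal form yields diagonal entries (1,1,1,1,1,1,1,1,1).

∂_2: C_2 → C_1 acts by ∂[p,q,r] = [q,r] − [p,r] + [p,q]. For instance
  ∂[2,4,9] = [4,9] − [2,9] + [2,4],
  ∂[4,5,7] = [5,7] − [4,7] + [4,5].
The resulting 30×20 matrix has rank 20, and its Smith normal form has invariant factors (1,1,1,1,1,1,1,1,1,1,1,1,1,1,1,1,1,1,1,2).

Reading off H_k = ker ∂_k / im ∂_{k+1}:

  H_0: rank C_0 − rank ∂_1 = 10 − 9 = 1, and the invariant factors of ∂_1 are all 1, so H_0 ≅ Z.
  H_1: rank ker ∂_1 − rank ∂_2 = (30 − 9) − 20 = 1, and ∂_2 has invariant factor 2 > 1, so H_1 ≅ Z × Z/2.
  H_2: rank ker ∂_2 − rank ∂_3 = (20 − 20) − 0 = 0, and there is no ∂_3, so H_2 ≅ 0.

As a check, the Euler characteristic is 10 − 30 + 20 = 0, which agrees with 1 − 1 + 0 = 0.

H_0 ≅ Z,  H_1 ≅ Z × Z/2,  H_2 = 0.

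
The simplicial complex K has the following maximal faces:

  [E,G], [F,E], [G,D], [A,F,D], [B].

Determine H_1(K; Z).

H_1 ≅ Z.

Order the vertices as A < B < D < E < F < G. Listing each simplex with vertices in this order, K has dimension 2 with simplices:

  0-simplices (6): A, B, D, E, F, G
  1-simplices (6): AD, AF, DF, DG, EF, EG
  2-simplices (1): ADF

giving chain groups C_0 ≅ Z^6, C_1 ≅ Z^6, C_2 ≅ Z^1.

Boundary ∂_1: C_1 → C_0 is given by ∂[p,q] = [q] − [p]. For instance
  ∂EF = F − E.
The 6×6 boundary matrix has rank 4 and Smith normal form diag(1,1,1,1).

Boundary ∂_2: C_2 → C_1 acts by ∂[p,q,r] = [q,r] − [p,r] + [p,q]. For instance
  ∂ADF = DF − AF + AD.
The resulting 6×1 matrix has rank 1, and its Smith normal form has invariant factors (1).

Reading off H_k = ker ∂_k / im ∂_{k+1}:

  H_1: rank ker ∂_1 − rank ∂_2 = (6 − 4) − 1 = 1, and the invariant factors of ∂_2 are all 1, so H_1 = Z.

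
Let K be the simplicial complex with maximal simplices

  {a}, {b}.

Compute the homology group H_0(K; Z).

H_0 ≅ Z^2.

Order the vertices as a < b. Listing each simplex with vertices in this order, K has dimension 0 with simplices:

  0-simplices (2): a, b

giving chain groups C_0 ≅ Z^2.

Reading off H_k = ker ∂_k / im ∂_{k+1}:

  H_0: rank C_0 − rank ∂_1 = 2 − 0 = 2, and there is no ∂_1, so H_0 = Z^2.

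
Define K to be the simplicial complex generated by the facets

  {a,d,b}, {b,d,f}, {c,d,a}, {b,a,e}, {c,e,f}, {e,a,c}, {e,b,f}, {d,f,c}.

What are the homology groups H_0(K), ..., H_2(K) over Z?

Order the vertices as a < b < c < d < e < f. Listing each simplex with vertices in this order, K has dimension 2 with simplices:

  0-simplices (6): a, b, c, d, e, f
  1-simplices (12): ab, ac, ad, ae, bd, be, bf, cd, ce, cf, df, ef
  2-simplices (8): abd, abe, acd, ace, bdf, bef, cdf, cef

so the chain groups are C_0 ≅ Z^6, C_1 ≅ Z^12, C_2 ≅ Z^8.

The boundary map ∂_1: C_1 → C_0 is given by ∂[p,q] = [q] − [p].
The resulting 6×12 matrix has rank 5, and its Smith normal form has invariant factors (1,1,1,1,1).

∂_2: C_2 → C_1 maps a triangle to the signed sum of its edges. For instance
  ∂bdf = df − bf + bd,
  ∂abd = bd − ad + ab.
The resulting 12×8 matrix has rank 7, and its Smith normal form has invariant factors (1,1,1,1,1,1,1).

Computing H_k = (kernel of ∂_k) / (image of ∂_{k+1}):

  H_0: rank C_0 − rank ∂_1 = 6 − 5 = 1, and the invariant factors of ∂_1 are all 1, so H_0 = Z.
  H_1: rank ker ∂_1 − rank ∂_2 = (12 − 5) − 7 = 0, and the invariant factors of ∂_2 are all 1, so H_1 = 0.
  H_2: rank ker ∂_2 − rank ∂_3 = (8 − 7) − 0 = 1, and there is no ∂_3, so H_2 = Z.

H_0 = Z,  H_1 = 0,  H_2 = Z.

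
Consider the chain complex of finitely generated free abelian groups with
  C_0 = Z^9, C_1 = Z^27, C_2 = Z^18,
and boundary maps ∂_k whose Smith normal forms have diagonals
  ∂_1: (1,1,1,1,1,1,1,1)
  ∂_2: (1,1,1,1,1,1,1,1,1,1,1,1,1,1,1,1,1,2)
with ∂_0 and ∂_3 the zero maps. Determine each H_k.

H_0: b_0 = 9 − 0 − 8 = 1; torsion from ∂_1 factors > 1: none. So H_0 ≅ Z.
H_1: b_1 = 27 − 8 − 18 = 1; torsion from ∂_2 factors > 1: [2]. So H_1 ≅ Z ⊕ Z/2Z.
H_2: b_2 = 18 − 18 − 0 = 0; torsion from ∂_3 factors > 1: none. So H_2 ≅ 0.

H_0 ≅ Z,  H_1 ≅ Z ⊕ Z/2Z,  H_2 = 0.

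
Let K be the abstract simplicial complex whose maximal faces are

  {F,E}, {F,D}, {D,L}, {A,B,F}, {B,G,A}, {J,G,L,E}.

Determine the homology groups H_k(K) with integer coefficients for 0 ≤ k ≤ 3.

We work with the vertex ordering A < B < D < E < F < G < J < L. The simplices of K, each written with vertices in increasing order, are:

  0-simplices (8): A, B, D, E, F, G, J, L
  1-simplices (14): AB, AF, AG, BF, BG, DF, DL, EF, EG, EJ, EL, GJ, GL, JL
  2-simplices (6): ABF, ABG, EGJ, EGL, EJL, GJL
  3-simplices (1): EGJL

giving chain groups C_0 ≅ Z^8, C_1 ≅ Z^14, C_2 ≅ Z^6, C_3 ≅ Z^1.

∂_1: C_1 → C_0 maps an edge to its endpoints' difference, ∂[p,q] = q − p. For instance
  ∂DF = F − D.
The resulting 8×14 matrix has rank 7, and its Smith normal form has invariant factors (1,1,1,1,1,1,1).

∂_2: C_2 → C_1 acts by ∂[p,q,r] = [q,r] − [p,r] + [p,q]. For instance
  ∂ABF = BF − AF + AB,
  ∂GJL = JL − GL + GJ.
This gives a 14×6 integer matrix of rank 5; reducing to Smith normal form yields diagonal entries (1,1,1,1,1).

The boundary map ∂_3: C_3 → C_2 sends each 3-simplex σ to the alternating sum Σ_i (−1)^i (σ with its i-th vertex removed). For instance
  ∂EGJL = GJL − EJL + EGL − EGJ.
As a 6×1 matrix over Z this has rank 1, with invariant factors (1).

From H_k ≅ ker(∂_k) / im(∂_{k+1}) we obtain:

  H_0: rank C_0 − rank ∂_1 = 8 − 7 = 1, and the invariant factors of ∂_1 are all 1, so H_0 ≅ Z.
  H_1: rank ker ∂_1 − rank ∂_2 = (14 − 7) − 5 = 2, and the invariant factors of ∂_2 are all 1, so H_1 ≅ Z^2.
  H_2: rank ker ∂_2 − rank ∂_3 = (6 − 5) − 1 = 0, and the invariant factors of ∂_3 are all 1, so H_2 ≅ 0.
  H_3: rank ker ∂_3 − rank ∂_4 = (1 − 1) − 0 = 0, and there is no ∂_4, so H_3 ≅ 0.

H_0 ≅ Z,  H_1 ≅ Z^2,  H_2 = 0,  H_3 = 0.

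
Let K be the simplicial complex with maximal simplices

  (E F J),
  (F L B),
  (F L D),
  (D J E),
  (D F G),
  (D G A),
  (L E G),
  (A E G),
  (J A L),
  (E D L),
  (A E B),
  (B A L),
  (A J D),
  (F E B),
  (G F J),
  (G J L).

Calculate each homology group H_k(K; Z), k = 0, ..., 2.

We work with the vertex ordering A < B < D < E < F < G < J < L. The simplices of K, each written with vertices in increasing order, are:

  0-simplices (8): A, B, D, E, F, G, J, L
  1-simplices (24): AB, AD, AE, AG, AJ, AL, BE, BF, BL, DE, DF, DG, DJ, DL, EF, EG, EJ, EL, FG, FJ, FL, GJ, GL, JL
  2-simplices (16): ABE, ABL, ADG, ADJ, AEG, AJL, BEF, BFL, DEJ, DEL, DFG, DFL, EFJ, EGL, FGJ, GJL

Hence C_0 ≅ Z^8, C_1 ≅ Z^24, C_2 ≅ Z^16.

The boundary map ∂_1: C_1 → C_0 is given by ∂[p,q] = [q] − [p].
The resulting 8×24 matrix has rank 7, and its Smith normal form has invariant factors (1,1,1,1,1,1,1).

The boundary map ∂_2: C_2 → C_1 maps a triangle to the signed sum of its edges. For instance
  ∂EFJ = FJ − EJ + EF,
  ∂DEL = EL − DL + DE.
As a 24×16 matrix over Z this has rank 15, with invariant factors (1,1,1,1,1,1,1,1,1,1,1,1,1,1,1).

Computing H_k = (kernel of ∂_k) / (image of ∂_{k+1}):

  H_0: rank C_0 − rank ∂_1 = 8 − 7 = 1, and the invariant factors of ∂_1 are all 1, so H_0 = Z.
  H_1: rank ker ∂_1 − rank ∂_2 = (24 − 7) − 15 = 2, and the invariant factors of ∂_2 are all 1, so H_1 = Z^2.
  H_2: rank ker ∂_2 − rank ∂_3 = (16 − 15) − 0 = 1, and there is no ∂_3, so H_2 = Z.

As a check, the Euler characteristic is 8 − 24 + 16 = 0, which agrees with 1 − 2 + 1 = 0.

H_0 = Z,  H_1 = Z^2,  H_2 = Z.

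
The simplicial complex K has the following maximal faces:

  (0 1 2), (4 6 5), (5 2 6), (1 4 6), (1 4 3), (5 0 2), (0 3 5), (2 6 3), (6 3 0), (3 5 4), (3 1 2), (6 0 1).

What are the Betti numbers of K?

Order the vertices as 0 < 1 < 2 < 3 < 4 < 5 < 6. Listing each simplex with vertices in this order, K has dimension 2 with simplices:

  0-simplices (7): [0], [1], [2], [3], [4], [5], [6]
  1-simplices (18): [0,1], [0,2], [0,3], [0,5], [0,6], [1,2], [1,3], [1,4], [1,6], [2,3], [2,5], [2,6], [3,4], [3,5], [3,6], [4,5], [4,6], [5,6]
  2-simplices (12): [0,1,2], [0,1,6], [0,2,5], [0,3,5], [0,3,6], [1,2,3], [1,3,4], [1,4,6], [2,3,6], [2,5,6], [3,4,5], [4,5,6]

so the chain groups are C_0 ≅ Z^7, C_1 ≅ Z^18, C_2 ≅ Z^12.

∂_1: C_1 → C_0 is given by ∂[p,q] = [q] − [p]. For instance
  ∂[1,2] = [2] − [1].
The 7×18 boundary matrix has rank 6 and Smith normal form diag(1,1,1,1,1,1).

Boundary ∂_2: C_2 → C_1 maps a triangle to the signed sum of its edges. For instance
  ∂[3,4,5] = [4,5] − [3,5] + [3,4],
  ∂[1,4,6] = [4,6] − [1,6] + [1,4].
As a 18×12 matrix over Z this has rank 12, with invariant factors (1,1,1,1,1,1,1,1,1,1,1,2).

Now H_k = ker ∂_k / im ∂_{k+1}, so:

  H_0: rank C_0 − rank ∂_1 = 7 − 6 = 1, and the invariant factors of ∂_1 are all 1, so H_0 = Z.
  H_1: rank ker ∂_1 − rank ∂_2 = (18 − 6) − 12 = 0, and ∂_2 has invariant factor 2 > 1, so H_1 = Z/2.
  H_2: rank ker ∂_2 − rank ∂_3 = (12 − 12) − 0 = 0, and there is no ∂_3, so H_2 = 0.

Hence the Betti numbers are b_0 = 1, b_1 = 0, b_2 = 0.

b_0 = 1, b_1 = 0, b_2 = 0.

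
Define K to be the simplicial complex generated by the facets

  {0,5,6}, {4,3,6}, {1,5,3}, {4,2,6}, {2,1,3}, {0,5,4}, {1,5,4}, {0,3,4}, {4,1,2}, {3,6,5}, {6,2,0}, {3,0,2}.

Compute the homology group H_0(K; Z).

H_0 = Z.

Fix the vertex order 0 < 1 < 2 < 3 < 4 < 5 < 6 and write every simplex with vertices in increasing order. Then dim K = 2 and the simplices of K are:

  0-simplices (7): [0], [1], [2], [3], [4], [5], [6]
  1-simplices (18): [0,2], [0,3], [0,4], [0,5], [0,6], [1,2], [1,3], [1,4], [1,5], [2,3], [2,4], [2,6], [3,4], [3,5], [3,6], [4,5], [4,6], [5,6]
  2-simplices (12): [0,2,3], [0,2,6], [0,3,4], [0,4,5], [0,5,6], [1,2,3], [1,2,4], [1,3,5], [1,4,5], [2,4,6], [3,4,6], [3,5,6]

Hence C_0 ≅ Z^7, C_1 ≅ Z^18, C_2 ≅ Z^12.

Boundary ∂_1: C_1 → C_0 maps an edge to its endpoints' difference, ∂[p,q] = q − p.
The resulting 7×18 matrix has rank 6, and its Smith normal form has invariant factors (1,1,1,1,1,1).

∂_2: C_2 → C_1 sends each 2-simplex [p,q,r] to [q,r] − [p,r] + [p,q]. For instance
  ∂[0,2,6] = [2,6] − [0,6] + [0,2],
  ∂[2,4,6] = [4,6] − [2,6] + [2,4].
This gives a 18×12 integer matrix of rank 12; reducing to Smith normal form yields diagonal entries (1,1,1,1,1,1,1,1,1,1,1,2).

Now H_k = ker ∂_k / im ∂_{k+1}, so:

  H_0: rank C_0 − rank ∂_1 = 7 − 6 = 1, and the invariant factors of ∂_1 are all 1, so H_0 ≅ Z.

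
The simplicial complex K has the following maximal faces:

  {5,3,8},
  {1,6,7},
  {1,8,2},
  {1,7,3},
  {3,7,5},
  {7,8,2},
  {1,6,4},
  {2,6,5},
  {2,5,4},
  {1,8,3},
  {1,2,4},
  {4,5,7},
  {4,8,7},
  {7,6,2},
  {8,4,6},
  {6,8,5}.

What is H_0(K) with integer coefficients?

Take the total order 1 < 2 < 3 < 4 < 5 < 6 < 7 < 8 on the vertex set. Then K (dimension 2) consists of the simplices:

  0-simplices (8): [1], [2], [3], [4], [5], [6], [7], [8]
  1-simplices (24): (24 of them)
  2-simplices (16): [1,2,4], [1,2,8], [1,3,7], [1,3,8], [1,4,6], [1,6,7], [2,4,5], [2,5,6], [2,6,7], [2,7,8], [3,5,7], [3,5,8], [4,5,7], [4,6,8], [4,7,8], [5,6,8]

so the chain groups are C_0 ≅ Z^8, C_1 ≅ Z^24, C_2 ≅ Z^16.

∂_1: C_1 → C_0 sends each edge [p,q] (with p < q) to q − p.
As a 8×24 matrix over Z this has rank 7, with invariant factors (1,1,1,1,1,1,1).

∂_2: C_2 → C_1 sends each 2-simplex [p,q,r] to [q,r] − [p,r] + [p,q]. For instance
  ∂[1,3,8] = [3,8] − [1,8] + [1,3],
  ∂[3,5,7] = [5,7] − [3,7] + [3,5].
This gives a 24×16 integer matrix of rank 15; reducing to Smith normal form yields diagonal entries (1,1,1,1,1,1,1,1,1,1,1,1,1,1,1).

Now H_k = ker ∂_k / im ∂_{k+1}, so:

  H_0: rank C_0 − rank ∂_1 = 8 − 7 = 1, and the invariant factors of ∂_1 are all 1, so H_0 = Z.

H_0 = Z.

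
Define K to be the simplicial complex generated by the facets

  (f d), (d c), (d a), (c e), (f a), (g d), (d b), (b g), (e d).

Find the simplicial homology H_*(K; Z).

H_0 ≅ Z,  H_1 ≅ Z^3.

K has 7 vertices, 9 edges.
rank ∂_0 = 0, rank ∂_1 = 6 ⇒ b_0 = 7 − 0 − 6 = 1; all invariant factors of ∂_1 are 1 so no torsion. So H_0 = Z.
rank ∂_1 = 6, rank ∂_2 = 0 ⇒ b_1 = 9 − 6 − 0 = 3. So H_1 = Z^3.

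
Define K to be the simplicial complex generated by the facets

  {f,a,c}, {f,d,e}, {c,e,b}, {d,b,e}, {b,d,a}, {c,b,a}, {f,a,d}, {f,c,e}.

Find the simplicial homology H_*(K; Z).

We work with the vertex ordering a < b < c < d < e < f. The simplices of K, each written with vertices in increasing order, are:

  0-simplices (6): a, b, c, d, e, f
  1-simplices (12): ab, ac, ad, af, bc, bd, be, ce, cf, de, df, ef
  2-simplices (8): abc, abd, acf, adf, bce, bde, cef, def

giving chain groups C_0 ≅ Z^6, C_1 ≅ Z^12, C_2 ≅ Z^8.

Boundary ∂_1: C_1 → C_0 sends each edge [p,q] (with p < q) to q − p. For instance
  ∂df = f − d.
As a 6×12 matrix over Z this has rank 5, with invariant factors (1,1,1,1,1).

∂_2: C_2 → C_1 sends each 2-simplex [p,q,r] to [q,r] − [p,r] + [p,q]. For instance
  ∂bce = ce − be + bc,
  ∂cef = ef − cf + ce.
As a 12×8 matrix over Z this has rank 7, with invariant factors (1,1,1,1,1,1,1).

Now H_k = ker ∂_k / im ∂_{k+1}, so:

  H_0: rank C_0 − rank ∂_1 = 6 − 5 = 1, and the invariant factors of ∂_1 are all 1, so H_0 = Z.
  H_1: rank ker ∂_1 − rank ∂_2 = (12 − 5) − 7 = 0, and the invariant factors of ∂_2 are all 1, so H_1 = 0.
  H_2: rank ker ∂_2 − rank ∂_3 = (8 − 7) − 0 = 1, and there is no ∂_3, so H_2 = Z.

H_0 = Z,  H_1 = 0,  H_2 = Z.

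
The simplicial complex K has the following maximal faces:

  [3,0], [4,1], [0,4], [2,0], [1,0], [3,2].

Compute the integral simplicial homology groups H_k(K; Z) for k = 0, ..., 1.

Take the total order 0 < 1 < 2 < 3 < 4 on the vertex set. Then K (dimension 1) consists of the simplices:

  0-simplices (5): [0], [1], [2], [3], [4]
  1-simplices (6): [0,1], [0,2], [0,3], [0,4], [1,4], [2,3]

so the chain groups are C_0 ≅ Z^5, C_1 ≅ Z^6.

∂_1: C_1 → C_0 sends each edge [p,q] (with p < q) to q − p. For instance
  ∂[1,4] = [4] − [1].
The 5×6 boundary matrix has rank 4 and Smith normal form diag(1,1,1,1).

From H_k ≅ ker(∂_k) / im(∂_{k+1}) we obtain:

  H_0: rank C_0 − rank ∂_1 = 5 − 4 = 1, and the invariant factors of ∂_1 are all 1, so H_0 = Z.
  H_1: rank ker ∂_1 − rank ∂_2 = (6 − 4) − 0 = 2, and there is no ∂_2, so H_1 = Z^2.

(K is a triangulation of a wedge of 2 circles.)

H_0 = Z,  H_1 = Z^2.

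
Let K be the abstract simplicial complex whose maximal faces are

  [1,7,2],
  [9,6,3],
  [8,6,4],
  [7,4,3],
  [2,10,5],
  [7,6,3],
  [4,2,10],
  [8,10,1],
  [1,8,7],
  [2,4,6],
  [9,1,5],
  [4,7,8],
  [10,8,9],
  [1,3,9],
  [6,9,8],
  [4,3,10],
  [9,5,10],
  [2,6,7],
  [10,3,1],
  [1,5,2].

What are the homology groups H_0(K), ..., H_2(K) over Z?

We work with the vertex ordering 1 < 2 < 3 < 4 < 5 < 6 < 7 < 8 < 9 < 10. The simplices of K, each written with vertices in increasing order, are:

  0-simplices (10): [1], [2], [3], [4], [5], [6], [7], [8], [9], [10]
  1-simplices (30): (30 of them)
  2-simplices (20): (20 of them)

Hence C_0 ≅ Z^10, C_1 ≅ Z^30, C_2 ≅ Z^20.

The boundary map ∂_1: C_1 → C_0 is given by ∂[p,q] = [q] − [p]. For instance
  ∂[2,5] = [5] − [2].
As a 10×30 matrix over Z this has rank 9, with invariant factors (1,1,1,1,1,1,1,1,1).

Boundary ∂_2: C_2 → C_1 acts by ∂[p,q,r] = [q,r] − [p,r] + [p,q]. For instance
  ∂[2,4,6] = [4,6] − [2,6] + [2,4],
  ∂[3,6,9] = [6,9] − [3,9] + [3,6].
This gives a 30×20 integer matrix of rank 20; reducing to Smith normal form yields diagonal entries (1,1,1,1,1,1,1,1,1,1,1,1,1,1,1,1,1,1,1,2).

Now H_k = ker ∂_k / im ∂_{k+1}, so:

  H_0: rank C_0 − rank ∂_1 = 10 − 9 = 1, and the invariant factors of ∂_1 are all 1, so H_0 ≅ Z.
  H_1: rank ker ∂_1 − rank ∂_2 = (30 − 9) − 20 = 1, and ∂_2 has invariant factor 2 > 1, so H_1 ≅ Z ⊕ Z/2.
  H_2: rank ker ∂_2 − rank ∂_3 = (20 − 20) − 0 = 0, and there is no ∂_3, so H_2 ≅ 0.

(K is a triangulation of the Klein bottle.)

H_0 ≅ Z,  H_1 ≅ Z ⊕ Z/2,  H_2 = 0.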